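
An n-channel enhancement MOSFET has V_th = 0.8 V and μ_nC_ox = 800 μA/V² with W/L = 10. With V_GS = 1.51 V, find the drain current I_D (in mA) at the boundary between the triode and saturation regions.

At the boundary V_DS = V_ov = V_GS − V_th = 1.51 − 0.8 = 0.71 V.
k_n = μ_nC_ox · (W/L) = 8 mA/V².
I_D = ½ k_n V_ov² = 0.5 × 8 × 0.71² = 2.02 mA.

I_D = 2.02 mA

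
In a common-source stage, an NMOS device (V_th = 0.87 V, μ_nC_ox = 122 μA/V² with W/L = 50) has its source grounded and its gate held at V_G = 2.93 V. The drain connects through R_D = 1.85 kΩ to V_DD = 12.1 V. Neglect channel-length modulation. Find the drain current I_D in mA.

I_D = 6.23 mA

V_GS = V_G = 2.93 V, so V_ov = 2.93 − 0.87 = 2.06 V.
k_n = μ_nC_ox · (W/L) = 6.1 mA/V².
Assume saturation: I_D = ½ k_n V_ov² = 0.5 × 6.1 × 2.06² = 12.9 mA, giving V_DS = V_DD − I_D R_D = 12.1 − 12.9 × 1.85 = -11.8 V.
But -11.8 V < V_ov = 2.06 V, so the device is actually in triode.
In triode I_D = k_n[V_ov V_DS − ½ V_DS²] and I_D = (V_DD − V_DS)/R_D. Equating: 5.64 V_DS² − 24.25 V_DS + 12.1 = 0, giving V_DS = 0.576 V (the root below V_ov).
I_D = (12.1 − 0.576) / 1.85 = 6.23 mA.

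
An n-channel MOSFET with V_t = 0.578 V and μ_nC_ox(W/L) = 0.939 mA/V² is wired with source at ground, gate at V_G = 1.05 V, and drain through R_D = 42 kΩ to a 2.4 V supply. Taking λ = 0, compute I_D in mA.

I_D = 0.0537 mA

V_GS = V_G = 1.05 V, so V_ov = 1.05 − 0.578 = 0.472 V.
Assume saturation: I_D = ½ k_n V_ov² = 0.5 × 0.939 × 0.472² = 0.105 mA, giving V_DS = V_DD − I_D R_D = 2.4 − 0.105 × 42 = -1.99 V.
But -1.99 V < V_ov = 0.472 V, so the device is actually in triode.
In triode I_D = k_n[V_ov V_DS − ½ V_DS²] and I_D = (V_DD − V_DS)/R_D. Equating: 19.7 V_DS² − 19.61 V_DS + 2.4 = 0, giving V_DS = 0.143 V (the root below V_ov).
I_D = (2.4 − 0.143) / 42 = 0.0537 mA.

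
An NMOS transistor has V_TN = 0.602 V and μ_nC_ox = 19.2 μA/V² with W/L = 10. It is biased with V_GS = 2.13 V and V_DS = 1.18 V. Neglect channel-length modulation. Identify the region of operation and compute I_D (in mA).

Triode; I_D = 0.213 mA

k_n = μ_nC_ox · (W/L) = 0.192 mA/V².
V_ov = V_GS − V_TN = 2.13 − 0.602 = 1.53 V.
Since V_DS = 1.18 V < V_ov = 1.53 V, the device is in the triode region.
I_D = k_n [V_ov · V_DS − ½ V_DS²] = 0.192 × [1.53 × 1.18 − 0.5 × 1.18²] = 0.213 mA.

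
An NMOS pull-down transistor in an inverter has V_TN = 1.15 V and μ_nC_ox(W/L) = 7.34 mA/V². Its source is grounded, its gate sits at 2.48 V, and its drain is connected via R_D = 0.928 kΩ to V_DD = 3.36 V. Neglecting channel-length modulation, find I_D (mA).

I_D = 3.21 mA

V_GS = V_G = 2.48 V, so V_ov = 2.48 − 1.15 = 1.33 V.
Assume saturation: I_D = ½ k_n V_ov² = 0.5 × 7.34 × 1.33² = 6.49 mA, giving V_DS = V_DD − I_D R_D = 3.36 − 6.49 × 0.928 = -2.66 V.
But -2.66 V < V_ov = 1.33 V, so the device is actually in triode.
In triode I_D = k_n[V_ov V_DS − ½ V_DS²] and I_D = (V_DD − V_DS)/R_D. Equating: 3.41 V_DS² − 10.06 V_DS + 3.36 = 0, giving V_DS = 0.384 V (the root below V_ov).
I_D = (3.36 − 0.384) / 0.928 = 3.21 mA.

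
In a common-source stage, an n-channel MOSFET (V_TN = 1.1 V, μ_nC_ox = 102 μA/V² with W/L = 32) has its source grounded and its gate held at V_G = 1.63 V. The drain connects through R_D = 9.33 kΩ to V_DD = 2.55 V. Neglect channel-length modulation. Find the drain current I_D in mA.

V_GS = V_G = 1.63 V, so V_ov = 1.63 − 1.1 = 0.53 V.
k_n = μ_nC_ox · (W/L) = 3.264 mA/V².
Assume saturation: I_D = ½ k_n V_ov² = 0.5 × 3.264 × 0.53² = 0.458 mA, giving V_DS = V_DD − I_D R_D = 2.55 − 0.458 × 9.33 = -1.73 V.
But -1.73 V < V_ov = 0.53 V, so the device is actually in triode.
In triode I_D = k_n[V_ov V_DS − ½ V_DS²] and I_D = (V_DD − V_DS)/R_D. Equating: 15.2 V_DS² − 17.14 V_DS + 2.55 = 0, giving V_DS = 0.176 V (the root below V_ov).
I_D = (2.55 − 0.176) / 9.33 = 0.254 mA.

I_D = 0.254 mA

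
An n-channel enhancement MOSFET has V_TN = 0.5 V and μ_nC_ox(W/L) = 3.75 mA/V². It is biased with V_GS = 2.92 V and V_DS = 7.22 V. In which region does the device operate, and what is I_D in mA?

V_ov = V_GS − V_TN = 2.92 − 0.5 = 2.42 V.
Since V_DS = 7.22 V ≥ V_ov = 2.42 V, the device is in saturation.
I_D = ½ k_n V_ov² = 0.5 × 3.75 × 2.42² = 11 mA.

Saturation; I_D = 11.0 mA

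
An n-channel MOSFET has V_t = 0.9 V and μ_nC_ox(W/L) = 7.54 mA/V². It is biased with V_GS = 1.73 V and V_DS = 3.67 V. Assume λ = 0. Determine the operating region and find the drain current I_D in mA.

Saturation; I_D = 2.60 mA

V_ov = V_GS − V_t = 1.73 − 0.9 = 0.83 V.
Since V_DS = 3.67 V ≥ V_ov = 0.83 V, the device is in saturation.
I_D = ½ k_n V_ov² = 0.5 × 7.54 × 0.83² = 2.6 mA.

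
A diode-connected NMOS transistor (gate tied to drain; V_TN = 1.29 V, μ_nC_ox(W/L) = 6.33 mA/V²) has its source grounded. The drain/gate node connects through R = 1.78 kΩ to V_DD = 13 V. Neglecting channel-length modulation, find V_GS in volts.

V_GS = 2.65 V

With gate tied to drain, V_GS = V_DS ≥ V_GS − V_TN, so the device is in saturation.
KCL at the drain: ½ k_n (V_GS − V_TN)² = (V_DD − V_GS)/R.
Let x = V_GS − 1.29. Then 5.63 x² + x − 11.71 = 0, giving x = 1.36 V (positive root), so V_GS = 2.65 V.
I_D = (V_DD − V_GS)/R = (13 − 2.65) / 1.78 = 5.82 mA.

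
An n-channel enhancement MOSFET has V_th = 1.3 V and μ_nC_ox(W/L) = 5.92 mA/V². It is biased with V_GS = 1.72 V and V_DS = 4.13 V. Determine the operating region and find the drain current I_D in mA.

V_ov = V_GS − V_th = 1.72 − 1.3 = 0.42 V.
Since V_DS = 4.13 V ≥ V_ov = 0.42 V, the device is in saturation.
I_D = ½ k_n V_ov² = 0.5 × 5.92 × 0.42² = 0.522 mA.

Saturation; I_D = 0.522 mA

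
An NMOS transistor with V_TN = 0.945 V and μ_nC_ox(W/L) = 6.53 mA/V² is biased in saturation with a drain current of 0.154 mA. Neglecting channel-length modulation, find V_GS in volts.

V_GS = 1.16 V

In saturation I_D = ½ k_n (V_GS − V_TN)², so V_GS − V_TN = √(2 I_D / k_n) = √(2 × 0.154 / 6.53) = 0.217 V.
V_GS = 0.945 + 0.217 = 1.16 V.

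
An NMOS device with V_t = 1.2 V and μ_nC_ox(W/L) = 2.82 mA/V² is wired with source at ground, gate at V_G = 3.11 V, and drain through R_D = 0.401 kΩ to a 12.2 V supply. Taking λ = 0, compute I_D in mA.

I_D = 5.14 mA

V_GS = V_G = 3.11 V, so V_ov = 3.11 − 1.2 = 1.91 V.
Assume saturation: I_D = ½ k_n V_ov² = 0.5 × 2.82 × 1.91² = 5.14 mA, giving V_DS = V_DD − I_D R_D = 12.2 − 5.14 × 0.401 = 10.1 V.
V_DS = 10.1 V ≥ V_ov = 1.91 V, confirming saturation.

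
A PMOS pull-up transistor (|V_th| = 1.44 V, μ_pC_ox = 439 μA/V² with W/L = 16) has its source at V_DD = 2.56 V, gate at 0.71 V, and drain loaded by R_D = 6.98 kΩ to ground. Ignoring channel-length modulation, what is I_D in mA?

I_D = 0.346 mA

V_SG = V_DD − V_G = 2.56 − 0.71 = 1.85 V, so V_ov = 1.85 − 1.44 = 0.41 V.
k_p = μ_pC_ox · (W/L) = 7.024 mA/V².
Assume saturation: I_D = ½ k_p V_ov² = 0.5 × 7.024 × 0.41² = 0.59 mA, giving V_SD = V_DD − I_D R_D = 2.56 − 0.59 × 6.98 = -1.56 V.
But -1.56 V < V_ov = 0.41 V, so the device is actually in triode.
In triode I_D = k_p[V_ov V_SD − ½ V_SD²] and I_D = (V_DD − V_SD)/R_D. Equating: 24.5 V_SD² − 21.1 V_SD + 2.56 = 0, giving V_SD = 0.146 V (the root below V_ov).
I_D = (2.56 − 0.146) / 6.98 = 0.346 mA.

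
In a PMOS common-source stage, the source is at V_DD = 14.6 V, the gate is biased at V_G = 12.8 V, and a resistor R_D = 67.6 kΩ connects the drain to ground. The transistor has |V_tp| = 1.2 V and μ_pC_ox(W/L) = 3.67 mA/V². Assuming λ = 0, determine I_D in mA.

V_SG = V_DD − V_G = 14.6 − 12.8 = 1.8 V, so V_ov = 1.8 − 1.2 = 0.6 V.
Assume saturation: I_D = ½ k_p V_ov² = 0.5 × 3.67 × 0.6² = 0.661 mA, giving V_SD = V_DD − I_D R_D = 14.6 − 0.661 × 67.6 = -30.1 V.
But -30.1 V < V_ov = 0.6 V, so the device is actually in triode.
In triode I_D = k_p[V_ov V_SD − ½ V_SD²] and I_D = (V_DD − V_SD)/R_D. Equating: 124 V_SD² − 149.9 V_SD + 14.6 = 0, giving V_SD = 0.107 V (the root below V_ov).
I_D = (14.6 − 0.107) / 67.6 = 0.214 mA.

I_D = 0.214 mA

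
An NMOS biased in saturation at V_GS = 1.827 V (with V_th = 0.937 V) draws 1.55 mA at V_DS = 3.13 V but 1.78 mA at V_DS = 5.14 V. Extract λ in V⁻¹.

With V_GS fixed, I_D ∝ (1 + λ V_DS) in saturation, so I_D2/I_D1 = (1 + λ V_DS2)/(1 + λ V_DS1).
1.78/1.55 = 1.148 = (1 + 5.14 λ)/(1 + 3.13 λ).
Solving: λ (I_D1 V_DS2 − I_D2 V_DS1) = I_D2 − I_D1, so λ = (1.78 − 1.55) / (1.55 × 5.14 − 1.78 × 3.13) = 0.23 / 2.4 = 0.096 V⁻¹.

λ = 0.0960 V⁻¹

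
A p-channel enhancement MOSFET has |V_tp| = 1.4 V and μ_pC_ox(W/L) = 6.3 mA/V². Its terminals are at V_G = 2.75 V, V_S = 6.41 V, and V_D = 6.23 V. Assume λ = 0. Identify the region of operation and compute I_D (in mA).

V_SG = V_S − V_G = 6.41 − 2.75 = 3.66 V; V_SD = V_S − V_D = 6.41 − 6.23 = 0.18 V.
V_ov = V_SG − |V_tp| = 3.66 − 1.4 = 2.26 V.
Since V_SD = 0.18 V < V_ov = 2.26 V, the device is in the triode region.
I_D = k_p [V_ov · V_SD − ½ V_SD²] = 6.3 × [2.26 × 0.18 − 0.5 × 0.18²] = 2.46 mA.

Triode; I_D = 2.46 mA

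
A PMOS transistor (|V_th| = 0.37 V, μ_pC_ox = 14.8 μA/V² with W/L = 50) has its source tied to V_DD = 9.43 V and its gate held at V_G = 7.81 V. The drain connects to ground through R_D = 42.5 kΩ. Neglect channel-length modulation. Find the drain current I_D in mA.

I_D = 0.216 mA

V_SG = V_DD − V_G = 9.43 − 7.81 = 1.62 V, so V_ov = 1.62 − 0.37 = 1.25 V.
k_p = μ_pC_ox · (W/L) = 0.74 mA/V².
Assume saturation: I_D = ½ k_p V_ov² = 0.5 × 0.74 × 1.25² = 0.578 mA, giving V_SD = V_DD − I_D R_D = 9.43 − 0.578 × 42.5 = -15.1 V.
But -15.1 V < V_ov = 1.25 V, so the device is actually in triode.
In triode I_D = k_p[V_ov V_SD − ½ V_SD²] and I_D = (V_DD − V_SD)/R_D. Equating: 15.7 V_SD² − 40.31 V_SD + 9.43 = 0, giving V_SD = 0.26 V (the root below V_ov).
I_D = (9.43 − 0.26) / 42.5 = 0.216 mA.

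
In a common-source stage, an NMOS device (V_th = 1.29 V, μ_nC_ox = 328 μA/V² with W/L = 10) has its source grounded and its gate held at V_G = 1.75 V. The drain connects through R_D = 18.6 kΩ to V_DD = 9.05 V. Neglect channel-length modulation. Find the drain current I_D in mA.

I_D = 0.347 mA

V_GS = V_G = 1.75 V, so V_ov = 1.75 − 1.29 = 0.46 V.
k_n = μ_nC_ox · (W/L) = 3.28 mA/V².
Assume saturation: I_D = ½ k_n V_ov² = 0.5 × 3.28 × 0.46² = 0.347 mA, giving V_DS = V_DD − I_D R_D = 9.05 − 0.347 × 18.6 = 2.6 V.
V_DS = 2.6 V ≥ V_ov = 0.46 V, confirming saturation.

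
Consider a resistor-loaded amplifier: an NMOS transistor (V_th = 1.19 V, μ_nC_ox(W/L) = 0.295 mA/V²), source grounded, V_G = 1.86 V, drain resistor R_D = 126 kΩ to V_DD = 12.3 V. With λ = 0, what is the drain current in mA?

V_GS = V_G = 1.86 V, so V_ov = 1.86 − 1.19 = 0.67 V.
Assume saturation: I_D = ½ k_n V_ov² = 0.5 × 0.295 × 0.67² = 0.0662 mA, giving V_DS = V_DD − I_D R_D = 12.3 − 0.0662 × 126 = 3.96 V.
V_DS = 3.96 V ≥ V_ov = 0.67 V, confirming saturation.

I_D = 0.0662 mA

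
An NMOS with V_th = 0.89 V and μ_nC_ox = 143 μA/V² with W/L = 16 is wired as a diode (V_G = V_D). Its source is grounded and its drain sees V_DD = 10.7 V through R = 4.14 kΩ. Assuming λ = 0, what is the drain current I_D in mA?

With gate tied to drain, V_GS = V_DS ≥ V_GS − V_th, so the device is in saturation.
k_n = μ_nC_ox · (W/L) = 2.288 mA/V².
KCL at the drain: ½ k_n (V_GS − V_th)² = (V_DD − V_GS)/R.
Let x = V_GS − 0.89. Then 4.74 x² + x − 9.81 = 0, giving x = 1.34 V (positive root), so V_GS = 2.23 V.
I_D = (V_DD − V_GS)/R = (10.7 − 2.23) / 4.14 = 2.05 mA.

I_D = 2.05 mA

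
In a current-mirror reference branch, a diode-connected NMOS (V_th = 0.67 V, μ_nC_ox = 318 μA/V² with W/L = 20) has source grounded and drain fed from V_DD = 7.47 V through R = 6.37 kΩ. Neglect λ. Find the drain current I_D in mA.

With gate tied to drain, V_GS = V_DS ≥ V_GS − V_th, so the device is in saturation.
k_n = μ_nC_ox · (W/L) = 6.36 mA/V².
KCL at the drain: ½ k_n (V_GS − V_th)² = (V_DD − V_GS)/R.
Let x = V_GS − 0.67. Then 20.3 x² + x − 6.8 = 0, giving x = 0.555 V (positive root), so V_GS = 1.23 V.
I_D = (V_DD − V_GS)/R = (7.47 − 1.23) / 6.37 = 0.98 mA.

I_D = 0.980 mA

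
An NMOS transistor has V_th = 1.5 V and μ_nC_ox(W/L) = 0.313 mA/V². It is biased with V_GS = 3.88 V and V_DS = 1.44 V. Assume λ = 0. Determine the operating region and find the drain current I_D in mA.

V_ov = V_GS − V_th = 3.88 − 1.5 = 2.38 V.
Since V_DS = 1.44 V < V_ov = 2.38 V, the device is in the triode region.
I_D = k_n [V_ov · V_DS − ½ V_DS²] = 0.313 × [2.38 × 1.44 − 0.5 × 1.44²] = 0.748 mA.

Triode; I_D = 0.748 mA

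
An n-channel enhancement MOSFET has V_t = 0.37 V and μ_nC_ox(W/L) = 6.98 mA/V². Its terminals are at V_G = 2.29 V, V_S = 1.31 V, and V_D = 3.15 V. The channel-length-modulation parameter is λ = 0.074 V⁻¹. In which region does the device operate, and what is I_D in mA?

Saturation; I_D = 1.48 mA

V_GS = V_G − V_S = 2.29 − 1.31 = 0.98 V; V_DS = V_D − V_S = 3.15 − 1.31 = 1.84 V.
V_ov = V_GS − V_t = 0.98 − 0.37 = 0.61 V.
Since V_DS = 1.84 V ≥ V_ov = 0.61 V, the device is in saturation.
I_D = ½ k_n V_ov² (1 + λ V_DS) = 0.5 × 6.98 × 0.61² × (1 + 0.074 × 1.84) = 1.48 mA.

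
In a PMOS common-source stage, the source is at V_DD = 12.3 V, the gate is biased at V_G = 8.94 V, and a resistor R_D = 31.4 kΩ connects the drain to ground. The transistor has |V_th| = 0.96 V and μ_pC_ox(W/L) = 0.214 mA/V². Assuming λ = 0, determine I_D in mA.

V_SG = V_DD − V_G = 12.3 − 8.94 = 3.36 V, so V_ov = 3.36 − 0.96 = 2.4 V.
Assume saturation: I_D = ½ k_p V_ov² = 0.5 × 0.214 × 2.4² = 0.616 mA, giving V_SD = V_DD − I_D R_D = 12.3 − 0.616 × 31.4 = -7.05 V.
But -7.05 V < V_ov = 2.4 V, so the device is actually in triode.
In triode I_D = k_p[V_ov V_SD − ½ V_SD²] and I_D = (V_DD − V_SD)/R_D. Equating: 3.36 V_SD² − 17.13 V_SD + 12.3 = 0, giving V_SD = 0.865 V (the root below V_ov).
I_D = (12.3 − 0.865) / 31.4 = 0.364 mA.

I_D = 0.364 mA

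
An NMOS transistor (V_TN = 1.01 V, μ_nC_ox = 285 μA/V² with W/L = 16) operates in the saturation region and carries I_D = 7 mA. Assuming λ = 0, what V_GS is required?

V_GS = 2.76 V

k_n = μ_nC_ox · (W/L) = 4.56 mA/V².
In saturation I_D = ½ k_n (V_GS − V_TN)², so V_GS − V_TN = √(2 I_D / k_n) = √(2 × 7 / 4.56) = 1.75 V.
V_GS = 1.01 + 1.75 = 2.76 V.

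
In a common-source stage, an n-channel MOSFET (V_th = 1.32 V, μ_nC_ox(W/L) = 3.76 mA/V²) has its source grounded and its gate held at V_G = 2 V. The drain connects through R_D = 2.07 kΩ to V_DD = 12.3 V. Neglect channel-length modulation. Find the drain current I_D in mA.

I_D = 0.869 mA

V_GS = V_G = 2 V, so V_ov = 2 − 1.32 = 0.68 V.
Assume saturation: I_D = ½ k_n V_ov² = 0.5 × 3.76 × 0.68² = 0.869 mA, giving V_DS = V_DD − I_D R_D = 12.3 − 0.869 × 2.07 = 10.5 V.
V_DS = 10.5 V ≥ V_ov = 0.68 V, confirming saturation.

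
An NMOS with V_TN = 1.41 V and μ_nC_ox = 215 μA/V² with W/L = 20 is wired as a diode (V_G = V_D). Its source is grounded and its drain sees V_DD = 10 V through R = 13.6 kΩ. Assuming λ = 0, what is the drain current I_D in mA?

I_D = 0.593 mA

With gate tied to drain, V_GS = V_DS ≥ V_GS − V_TN, so the device is in saturation.
k_n = μ_nC_ox · (W/L) = 4.3 mA/V².
KCL at the drain: ½ k_n (V_GS − V_TN)² = (V_DD − V_GS)/R.
Let x = V_GS − 1.41. Then 29.2 x² + x − 8.59 = 0, giving x = 0.525 V (positive root), so V_GS = 1.94 V.
I_D = (V_DD − V_GS)/R = (10 − 1.94) / 13.6 = 0.593 mA.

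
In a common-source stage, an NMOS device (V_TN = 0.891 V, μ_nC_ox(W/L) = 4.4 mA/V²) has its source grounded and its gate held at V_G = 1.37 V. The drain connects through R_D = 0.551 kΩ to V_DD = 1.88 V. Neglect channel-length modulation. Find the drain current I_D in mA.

V_GS = V_G = 1.37 V, so V_ov = 1.37 − 0.891 = 0.479 V.
Assume saturation: I_D = ½ k_n V_ov² = 0.5 × 4.4 × 0.479² = 0.505 mA, giving V_DS = V_DD − I_D R_D = 1.88 − 0.505 × 0.551 = 1.6 V.
V_DS = 1.6 V ≥ V_ov = 0.479 V, confirming saturation.

I_D = 0.505 mA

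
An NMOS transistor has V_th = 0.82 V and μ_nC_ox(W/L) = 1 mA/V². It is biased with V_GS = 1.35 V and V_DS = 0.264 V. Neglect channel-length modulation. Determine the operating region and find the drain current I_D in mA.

V_ov = V_GS − V_th = 1.35 − 0.82 = 0.53 V.
Since V_DS = 0.264 V < V_ov = 0.53 V, the device is in the triode region.
I_D = k_n [V_ov · V_DS − ½ V_DS²] = 1 × [0.53 × 0.264 − 0.5 × 0.264²] = 0.105 mA.

Triode; I_D = 0.105 mA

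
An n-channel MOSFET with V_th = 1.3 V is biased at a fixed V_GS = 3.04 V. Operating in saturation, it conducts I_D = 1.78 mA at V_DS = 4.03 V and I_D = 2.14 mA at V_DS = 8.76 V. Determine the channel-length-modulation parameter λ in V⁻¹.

With V_GS fixed, I_D ∝ (1 + λ V_DS) in saturation, so I_D2/I_D1 = (1 + λ V_DS2)/(1 + λ V_DS1).
2.14/1.78 = 1.202 = (1 + 8.76 λ)/(1 + 4.03 λ).
Solving: λ (I_D1 V_DS2 − I_D2 V_DS1) = I_D2 − I_D1, so λ = (2.14 − 1.78) / (1.78 × 8.76 − 2.14 × 4.03) = 0.36 / 6.97 = 0.0517 V⁻¹.

λ = 0.0517 V⁻¹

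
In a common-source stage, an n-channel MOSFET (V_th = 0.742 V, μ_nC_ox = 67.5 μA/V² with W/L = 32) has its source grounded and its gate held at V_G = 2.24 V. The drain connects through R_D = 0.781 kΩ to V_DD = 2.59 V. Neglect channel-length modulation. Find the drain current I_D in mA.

V_GS = V_G = 2.24 V, so V_ov = 2.24 − 0.742 = 1.5 V.
k_n = μ_nC_ox · (W/L) = 2.16 mA/V².
Assume saturation: I_D = ½ k_n V_ov² = 0.5 × 2.16 × 1.5² = 2.42 mA, giving V_DS = V_DD − I_D R_D = 2.59 − 2.42 × 0.781 = 0.697 V.
But 0.697 V < V_ov = 1.5 V, so the device is actually in triode.
In triode I_D = k_n[V_ov V_DS − ½ V_DS²] and I_D = (V_DD − V_DS)/R_D. Equating: 0.843 V_DS² − 3.527 V_DS + 2.59 = 0, giving V_DS = 0.95 V (the root below V_ov).
I_D = (2.59 − 0.95) / 0.781 = 2.1 mA.

I_D = 2.10 mA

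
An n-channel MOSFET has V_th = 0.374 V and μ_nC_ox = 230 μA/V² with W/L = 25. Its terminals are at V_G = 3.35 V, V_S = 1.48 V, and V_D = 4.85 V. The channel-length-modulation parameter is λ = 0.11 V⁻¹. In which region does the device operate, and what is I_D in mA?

Saturation; I_D = 8.82 mA

V_GS = V_G − V_S = 3.35 − 1.48 = 1.87 V; V_DS = V_D − V_S = 4.85 − 1.48 = 3.37 V.
k_n = μ_nC_ox · (W/L) = 5.75 mA/V².
V_ov = V_GS − V_th = 1.87 − 0.374 = 1.5 V.
Since V_DS = 3.37 V ≥ V_ov = 1.5 V, the device is in saturation.
I_D = ½ k_n V_ov² (1 + λ V_DS) = 0.5 × 5.75 × 1.5² × (1 + 0.11 × 3.37) = 8.82 mA.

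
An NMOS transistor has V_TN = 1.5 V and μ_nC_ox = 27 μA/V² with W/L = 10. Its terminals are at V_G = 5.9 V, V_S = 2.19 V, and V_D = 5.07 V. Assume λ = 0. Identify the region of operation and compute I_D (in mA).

Saturation; I_D = 0.659 mA

V_GS = V_G − V_S = 5.9 − 2.19 = 3.71 V; V_DS = V_D − V_S = 5.07 − 2.19 = 2.88 V.
k_n = μ_nC_ox · (W/L) = 0.27 mA/V².
V_ov = V_GS − V_TN = 3.71 − 1.5 = 2.21 V.
Since V_DS = 2.88 V ≥ V_ov = 2.21 V, the device is in saturation.
I_D = ½ k_n V_ov² = 0.5 × 0.27 × 2.21² = 0.659 mA.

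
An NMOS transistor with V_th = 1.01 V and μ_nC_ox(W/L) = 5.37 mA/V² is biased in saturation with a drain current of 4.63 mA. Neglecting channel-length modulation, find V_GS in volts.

In saturation I_D = ½ k_n (V_GS − V_th)², so V_GS − V_th = √(2 I_D / k_n) = √(2 × 4.63 / 5.37) = 1.31 V.
V_GS = 1.01 + 1.31 = 2.32 V.

V_GS = 2.32 V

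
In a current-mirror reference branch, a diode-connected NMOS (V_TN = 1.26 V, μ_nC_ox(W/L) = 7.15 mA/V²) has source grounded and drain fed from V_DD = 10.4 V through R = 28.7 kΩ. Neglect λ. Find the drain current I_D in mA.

I_D = 0.308 mA

With gate tied to drain, V_GS = V_DS ≥ V_GS − V_TN, so the device is in saturation.
KCL at the drain: ½ k_n (V_GS − V_TN)² = (V_DD − V_GS)/R.
Let x = V_GS − 1.26. Then 103 x² + x − 9.14 = 0, giving x = 0.294 V (positive root), so V_GS = 1.55 V.
I_D = (V_DD − V_GS)/R = (10.4 − 1.55) / 28.7 = 0.308 mA.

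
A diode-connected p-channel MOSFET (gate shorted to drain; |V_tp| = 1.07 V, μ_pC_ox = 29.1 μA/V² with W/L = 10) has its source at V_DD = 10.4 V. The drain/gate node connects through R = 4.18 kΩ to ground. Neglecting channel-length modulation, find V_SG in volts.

With gate tied to drain, V_SG = V_SD ≥ V_SG − |V_tp|, so the device is in saturation.
k_p = μ_pC_ox · (W/L) = 0.291 mA/V².
KCL at the drain: ½ k_p (V_SG − |V_tp|)² = (V_DD − V_SG)/R.
Let x = V_SG − 1.07. Then 0.608 x² + x − 9.33 = 0, giving x = 3.18 V (positive root), so V_SG = 4.25 V.
I_D = (V_DD − V_SG)/R = (10.4 − 4.25) / 4.18 = 1.47 mA.

V_SG = 4.25 V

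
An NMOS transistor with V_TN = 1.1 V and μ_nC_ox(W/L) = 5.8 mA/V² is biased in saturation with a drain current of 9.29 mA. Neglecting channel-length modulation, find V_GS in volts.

In saturation I_D = ½ k_n (V_GS − V_TN)², so V_GS − V_TN = √(2 I_D / k_n) = √(2 × 9.29 / 5.8) = 1.79 V.
V_GS = 1.1 + 1.79 = 2.89 V.

V_GS = 2.89 V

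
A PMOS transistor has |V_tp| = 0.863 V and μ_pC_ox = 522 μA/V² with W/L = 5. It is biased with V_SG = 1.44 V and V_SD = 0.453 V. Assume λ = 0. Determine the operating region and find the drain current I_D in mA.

Triode; I_D = 0.414 mA

k_p = μ_pC_ox · (W/L) = 2.61 mA/V².
V_ov = V_SG − |V_tp| = 1.44 − 0.863 = 0.577 V.
Since V_SD = 0.453 V < V_ov = 0.577 V, the device is in the triode region.
I_D = k_p [V_ov · V_SD − ½ V_SD²] = 2.61 × [0.577 × 0.453 − 0.5 × 0.453²] = 0.414 mA.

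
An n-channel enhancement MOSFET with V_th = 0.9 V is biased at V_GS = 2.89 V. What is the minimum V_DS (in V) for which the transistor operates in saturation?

The boundary between triode and saturation is V_DS = V_GS − V_th = V_ov.
V_ov = 2.89 − 0.9 = 1.99 V.

V_DS,sat = 1.99 V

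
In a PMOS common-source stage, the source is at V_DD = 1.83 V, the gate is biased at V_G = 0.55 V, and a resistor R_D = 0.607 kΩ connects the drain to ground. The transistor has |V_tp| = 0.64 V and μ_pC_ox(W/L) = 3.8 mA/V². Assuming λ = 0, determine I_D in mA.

V_SG = V_DD − V_G = 1.83 − 0.55 = 1.28 V, so V_ov = 1.28 − 0.64 = 0.64 V.
Assume saturation: I_D = ½ k_p V_ov² = 0.5 × 3.8 × 0.64² = 0.778 mA, giving V_SD = V_DD − I_D R_D = 1.83 − 0.778 × 0.607 = 1.36 V.
V_SD = 1.36 V ≥ V_ov = 0.64 V, confirming saturation.

I_D = 0.778 mA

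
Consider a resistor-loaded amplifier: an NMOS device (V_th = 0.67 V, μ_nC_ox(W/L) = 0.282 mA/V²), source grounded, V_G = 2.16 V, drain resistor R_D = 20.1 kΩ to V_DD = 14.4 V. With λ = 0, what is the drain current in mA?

I_D = 0.313 mA

V_GS = V_G = 2.16 V, so V_ov = 2.16 − 0.67 = 1.49 V.
Assume saturation: I_D = ½ k_n V_ov² = 0.5 × 0.282 × 1.49² = 0.313 mA, giving V_DS = V_DD − I_D R_D = 14.4 − 0.313 × 20.1 = 8.11 V.
V_DS = 8.11 V ≥ V_ov = 1.49 V, confirming saturation.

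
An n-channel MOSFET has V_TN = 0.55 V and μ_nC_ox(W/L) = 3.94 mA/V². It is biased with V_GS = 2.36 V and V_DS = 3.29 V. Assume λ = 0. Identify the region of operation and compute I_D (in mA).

V_ov = V_GS − V_TN = 2.36 − 0.55 = 1.81 V.
Since V_DS = 3.29 V ≥ V_ov = 1.81 V, the device is in saturation.
I_D = ½ k_n V_ov² = 0.5 × 3.94 × 1.81² = 6.45 mA.

Saturation; I_D = 6.45 mA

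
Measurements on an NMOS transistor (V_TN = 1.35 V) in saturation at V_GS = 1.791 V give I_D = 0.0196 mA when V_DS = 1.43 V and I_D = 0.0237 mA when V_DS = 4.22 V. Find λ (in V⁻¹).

With V_GS fixed, I_D ∝ (1 + λ V_DS) in saturation, so I_D2/I_D1 = (1 + λ V_DS2)/(1 + λ V_DS1).
0.0237/0.0196 = 1.209 = (1 + 4.22 λ)/(1 + 1.43 λ).
Solving: λ (I_D1 V_DS2 − I_D2 V_DS1) = I_D2 − I_D1, so λ = (0.0237 − 0.0196) / (0.0196 × 4.22 − 0.0237 × 1.43) = 0.0041 / 0.0488 = 0.084 V⁻¹.

λ = 0.0840 V⁻¹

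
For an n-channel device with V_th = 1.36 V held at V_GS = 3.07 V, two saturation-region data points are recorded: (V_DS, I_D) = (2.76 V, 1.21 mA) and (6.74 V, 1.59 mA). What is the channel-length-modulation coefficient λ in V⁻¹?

With V_GS fixed, I_D ∝ (1 + λ V_DS) in saturation, so I_D2/I_D1 = (1 + λ V_DS2)/(1 + λ V_DS1).
1.59/1.21 = 1.314 = (1 + 6.74 λ)/(1 + 2.76 λ).
Solving: λ (I_D1 V_DS2 − I_D2 V_DS1) = I_D2 − I_D1, so λ = (1.59 − 1.21) / (1.21 × 6.74 − 1.59 × 2.76) = 0.38 / 3.77 = 0.101 V⁻¹.

λ = 0.101 V⁻¹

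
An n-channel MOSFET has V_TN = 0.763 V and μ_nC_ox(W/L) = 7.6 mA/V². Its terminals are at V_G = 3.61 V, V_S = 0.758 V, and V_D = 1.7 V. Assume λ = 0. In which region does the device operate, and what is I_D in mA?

V_GS = V_G − V_S = 3.61 − 0.758 = 2.85 V; V_DS = V_D − V_S = 1.7 − 0.758 = 0.942 V.
V_ov = V_GS − V_TN = 2.85 − 0.763 = 2.09 V.
Since V_DS = 0.942 V < V_ov = 2.09 V, the device is in the triode region.
I_D = k_n [V_ov · V_DS − ½ V_DS²] = 7.6 × [2.09 × 0.942 − 0.5 × 0.942²] = 11.6 mA.

Triode; I_D = 11.6 mA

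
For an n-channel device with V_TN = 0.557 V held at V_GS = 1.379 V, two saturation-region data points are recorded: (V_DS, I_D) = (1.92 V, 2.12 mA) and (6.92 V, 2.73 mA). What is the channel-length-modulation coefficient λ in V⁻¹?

With V_GS fixed, I_D ∝ (1 + λ V_DS) in saturation, so I_D2/I_D1 = (1 + λ V_DS2)/(1 + λ V_DS1).
2.73/2.12 = 1.288 = (1 + 6.92 λ)/(1 + 1.92 λ).
Solving: λ (I_D1 V_DS2 − I_D2 V_DS1) = I_D2 − I_D1, so λ = (2.73 − 2.12) / (2.12 × 6.92 − 2.73 × 1.92) = 0.61 / 9.43 = 0.0647 V⁻¹.

λ = 0.0647 V⁻¹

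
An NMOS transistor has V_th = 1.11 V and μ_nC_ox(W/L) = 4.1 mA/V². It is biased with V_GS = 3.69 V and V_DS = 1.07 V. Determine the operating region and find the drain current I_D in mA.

Triode; I_D = 8.97 mA

V_ov = V_GS − V_th = 3.69 − 1.11 = 2.58 V.
Since V_DS = 1.07 V < V_ov = 2.58 V, the device is in the triode region.
I_D = k_n [V_ov · V_DS − ½ V_DS²] = 4.1 × [2.58 × 1.07 − 0.5 × 1.07²] = 8.97 mA.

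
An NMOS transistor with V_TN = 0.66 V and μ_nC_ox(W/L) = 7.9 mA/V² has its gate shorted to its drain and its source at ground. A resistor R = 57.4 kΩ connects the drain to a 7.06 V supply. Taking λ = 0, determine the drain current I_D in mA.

I_D = 0.109 mA

With gate tied to drain, V_GS = V_DS ≥ V_GS − V_TN, so the device is in saturation.
KCL at the drain: ½ k_n (V_GS − V_TN)² = (V_DD − V_GS)/R.
Let x = V_GS − 0.66. Then 227 x² + x − 6.4 = 0, giving x = 0.166 V (positive root), so V_GS = 0.826 V.
I_D = (V_DD − V_GS)/R = (7.06 − 0.826) / 57.4 = 0.109 mA.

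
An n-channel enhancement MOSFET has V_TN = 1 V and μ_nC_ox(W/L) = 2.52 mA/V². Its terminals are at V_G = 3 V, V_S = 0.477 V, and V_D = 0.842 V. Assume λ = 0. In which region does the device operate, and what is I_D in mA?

V_GS = V_G − V_S = 3 − 0.477 = 2.52 V; V_DS = V_D − V_S = 0.842 − 0.477 = 0.365 V.
V_ov = V_GS − V_TN = 2.52 − 1 = 1.52 V.
Since V_DS = 0.365 V < V_ov = 1.52 V, the device is in the triode region.
I_D = k_n [V_ov · V_DS − ½ V_DS²] = 2.52 × [1.52 × 0.365 − 0.5 × 0.365²] = 1.23 mA.

Triode; I_D = 1.23 mA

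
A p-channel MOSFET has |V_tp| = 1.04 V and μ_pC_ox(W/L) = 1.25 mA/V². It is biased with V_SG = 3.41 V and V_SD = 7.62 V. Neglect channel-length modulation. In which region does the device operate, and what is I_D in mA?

V_ov = V_SG − |V_tp| = 3.41 − 1.04 = 2.37 V.
Since V_SD = 7.62 V ≥ V_ov = 2.37 V, the device is in saturation.
I_D = ½ k_p V_ov² = 0.5 × 1.25 × 2.37² = 3.51 mA.

Saturation; I_D = 3.51 mA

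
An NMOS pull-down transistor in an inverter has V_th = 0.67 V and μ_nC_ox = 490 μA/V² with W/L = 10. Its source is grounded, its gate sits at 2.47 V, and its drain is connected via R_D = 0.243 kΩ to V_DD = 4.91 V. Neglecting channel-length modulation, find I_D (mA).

V_GS = V_G = 2.47 V, so V_ov = 2.47 − 0.67 = 1.8 V.
k_n = μ_nC_ox · (W/L) = 4.9 mA/V².
Assume saturation: I_D = ½ k_n V_ov² = 0.5 × 4.9 × 1.8² = 7.94 mA, giving V_DS = V_DD − I_D R_D = 4.91 − 7.94 × 0.243 = 2.98 V.
V_DS = 2.98 V ≥ V_ov = 1.8 V, confirming saturation.

I_D = 7.94 mA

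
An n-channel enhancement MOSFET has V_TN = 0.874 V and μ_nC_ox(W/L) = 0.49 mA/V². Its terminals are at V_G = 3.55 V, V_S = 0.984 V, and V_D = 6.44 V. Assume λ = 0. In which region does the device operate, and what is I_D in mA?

V_GS = V_G − V_S = 3.55 − 0.984 = 2.57 V; V_DS = V_D − V_S = 6.44 − 0.984 = 5.46 V.
V_ov = V_GS − V_TN = 2.57 − 0.874 = 1.69 V.
Since V_DS = 5.46 V ≥ V_ov = 1.69 V, the device is in saturation.
I_D = ½ k_n V_ov² = 0.5 × 0.49 × 1.69² = 0.701 mA.

Saturation; I_D = 0.701 mA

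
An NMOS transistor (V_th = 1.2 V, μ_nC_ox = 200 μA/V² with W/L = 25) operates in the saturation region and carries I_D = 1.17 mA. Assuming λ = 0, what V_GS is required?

k_n = μ_nC_ox · (W/L) = 5 mA/V².
In saturation I_D = ½ k_n (V_GS − V_th)², so V_GS − V_th = √(2 I_D / k_n) = √(2 × 1.17 / 5) = 0.684 V.
V_GS = 1.2 + 0.684 = 1.88 V.

V_GS = 1.88 V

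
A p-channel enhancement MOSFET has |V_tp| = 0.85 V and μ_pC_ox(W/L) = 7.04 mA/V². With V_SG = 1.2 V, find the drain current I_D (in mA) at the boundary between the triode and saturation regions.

I_D = 0.431 mA

At the boundary V_SD = V_ov = V_SG − |V_tp| = 1.2 − 0.85 = 0.35 V.
I_D = ½ k_p V_ov² = 0.5 × 7.04 × 0.35² = 0.431 mA.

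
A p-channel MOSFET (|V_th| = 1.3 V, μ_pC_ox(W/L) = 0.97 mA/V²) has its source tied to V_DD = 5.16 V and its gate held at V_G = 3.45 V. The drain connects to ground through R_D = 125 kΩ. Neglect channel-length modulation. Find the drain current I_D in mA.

V_SG = V_DD − V_G = 5.16 − 3.45 = 1.71 V, so V_ov = 1.71 − 1.3 = 0.41 V.
Assume saturation: I_D = ½ k_p V_ov² = 0.5 × 0.97 × 0.41² = 0.0815 mA, giving V_SD = V_DD − I_D R_D = 5.16 − 0.0815 × 125 = -5.03 V.
But -5.03 V < V_ov = 0.41 V, so the device is actually in triode.
In triode I_D = k_p[V_ov V_SD − ½ V_SD²] and I_D = (V_DD − V_SD)/R_D. Equating: 60.6 V_SD² − 50.71 V_SD + 5.16 = 0, giving V_SD = 0.119 V (the root below V_ov).
I_D = (5.16 − 0.119) / 125 = 0.0403 mA.

I_D = 0.0403 mA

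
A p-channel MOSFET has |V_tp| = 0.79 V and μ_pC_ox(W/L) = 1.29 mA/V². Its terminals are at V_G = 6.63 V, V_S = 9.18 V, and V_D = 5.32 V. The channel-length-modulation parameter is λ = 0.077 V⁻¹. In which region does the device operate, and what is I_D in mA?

Saturation; I_D = 2.59 mA

V_SG = V_S − V_G = 9.18 − 6.63 = 2.55 V; V_SD = V_S − V_D = 9.18 − 5.32 = 3.86 V.
V_ov = V_SG − |V_tp| = 2.55 − 0.79 = 1.76 V.
Since V_SD = 3.86 V ≥ V_ov = 1.76 V, the device is in saturation.
I_D = ½ k_p V_ov² (1 + λ V_SD) = 0.5 × 1.29 × 1.76² × (1 + 0.077 × 3.86) = 2.59 mA.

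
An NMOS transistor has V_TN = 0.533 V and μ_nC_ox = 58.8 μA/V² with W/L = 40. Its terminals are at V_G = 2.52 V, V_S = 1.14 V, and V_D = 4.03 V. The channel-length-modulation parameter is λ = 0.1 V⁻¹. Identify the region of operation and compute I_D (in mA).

Saturation; I_D = 1.09 mA

V_GS = V_G − V_S = 2.52 − 1.14 = 1.38 V; V_DS = V_D − V_S = 4.03 − 1.14 = 2.89 V.
k_n = μ_nC_ox · (W/L) = 2.352 mA/V².
V_ov = V_GS − V_TN = 1.38 − 0.533 = 0.847 V.
Since V_DS = 2.89 V ≥ V_ov = 0.847 V, the device is in saturation.
I_D = ½ k_n V_ov² (1 + λ V_DS) = 0.5 × 2.352 × 0.847² × (1 + 0.1 × 2.89) = 1.09 mA.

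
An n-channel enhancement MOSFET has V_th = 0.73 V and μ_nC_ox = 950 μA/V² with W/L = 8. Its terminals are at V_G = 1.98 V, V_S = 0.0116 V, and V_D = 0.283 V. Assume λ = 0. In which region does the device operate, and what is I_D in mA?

Triode; I_D = 2.27 mA

V_GS = V_G − V_S = 1.98 − 0.0116 = 1.97 V; V_DS = V_D − V_S = 0.283 − 0.0116 = 0.271 V.
k_n = μ_nC_ox · (W/L) = 7.6 mA/V².
V_ov = V_GS − V_th = 1.97 − 0.73 = 1.24 V.
Since V_DS = 0.271 V < V_ov = 1.24 V, the device is in the triode region.
I_D = k_n [V_ov · V_DS − ½ V_DS²] = 7.6 × [1.24 × 0.271 − 0.5 × 0.271²] = 2.27 mA.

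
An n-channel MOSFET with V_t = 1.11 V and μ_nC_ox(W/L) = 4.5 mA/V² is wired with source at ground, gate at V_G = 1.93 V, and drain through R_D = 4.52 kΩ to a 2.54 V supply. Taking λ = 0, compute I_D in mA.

I_D = 0.527 mA

V_GS = V_G = 1.93 V, so V_ov = 1.93 − 1.11 = 0.82 V.
Assume saturation: I_D = ½ k_n V_ov² = 0.5 × 4.5 × 0.82² = 1.51 mA, giving V_DS = V_DD − I_D R_D = 2.54 − 1.51 × 4.52 = -4.3 V.
But -4.3 V < V_ov = 0.82 V, so the device is actually in triode.
In triode I_D = k_n[V_ov V_DS − ½ V_DS²] and I_D = (V_DD − V_DS)/R_D. Equating: 10.2 V_DS² − 17.68 V_DS + 2.54 = 0, giving V_DS = 0.158 V (the root below V_ov).
I_D = (2.54 − 0.158) / 4.52 = 0.527 mA.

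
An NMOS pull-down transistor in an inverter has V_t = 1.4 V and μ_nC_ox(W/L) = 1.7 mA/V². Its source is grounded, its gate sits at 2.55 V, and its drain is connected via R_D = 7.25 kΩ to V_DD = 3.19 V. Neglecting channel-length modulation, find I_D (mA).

V_GS = V_G = 2.55 V, so V_ov = 2.55 − 1.4 = 1.15 V.
Assume saturation: I_D = ½ k_n V_ov² = 0.5 × 1.7 × 1.15² = 1.12 mA, giving V_DS = V_DD − I_D R_D = 3.19 − 1.12 × 7.25 = -4.96 V.
But -4.96 V < V_ov = 1.15 V, so the device is actually in triode.
In triode I_D = k_n[V_ov V_DS − ½ V_DS²] and I_D = (V_DD − V_DS)/R_D. Equating: 6.16 V_DS² − 15.17 V_DS + 3.19 = 0, giving V_DS = 0.232 V (the root below V_ov).
I_D = (3.19 − 0.232) / 7.25 = 0.408 mA.

I_D = 0.408 mA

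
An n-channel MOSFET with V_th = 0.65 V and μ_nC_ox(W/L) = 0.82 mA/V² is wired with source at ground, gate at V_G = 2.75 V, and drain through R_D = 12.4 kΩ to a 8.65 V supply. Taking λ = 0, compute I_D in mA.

I_D = 0.663 mA

V_GS = V_G = 2.75 V, so V_ov = 2.75 − 0.65 = 2.1 V.
Assume saturation: I_D = ½ k_n V_ov² = 0.5 × 0.82 × 2.1² = 1.81 mA, giving V_DS = V_DD − I_D R_D = 8.65 − 1.81 × 12.4 = -13.8 V.
But -13.8 V < V_ov = 2.1 V, so the device is actually in triode.
In triode I_D = k_n[V_ov V_DS − ½ V_DS²] and I_D = (V_DD − V_DS)/R_D. Equating: 5.08 V_DS² − 22.35 V_DS + 8.65 = 0, giving V_DS = 0.429 V (the root below V_ov).
I_D = (8.65 − 0.429) / 12.4 = 0.663 mA.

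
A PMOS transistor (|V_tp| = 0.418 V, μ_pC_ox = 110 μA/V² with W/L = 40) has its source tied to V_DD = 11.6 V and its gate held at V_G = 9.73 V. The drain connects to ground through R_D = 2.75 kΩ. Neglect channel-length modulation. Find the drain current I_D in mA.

I_D = 3.90 mA

V_SG = V_DD − V_G = 11.6 − 9.73 = 1.87 V, so V_ov = 1.87 − 0.418 = 1.45 V.
k_p = μ_pC_ox · (W/L) = 4.4 mA/V².
Assume saturation: I_D = ½ k_p V_ov² = 0.5 × 4.4 × 1.45² = 4.64 mA, giving V_SD = V_DD − I_D R_D = 11.6 − 4.64 × 2.75 = -1.16 V.
But -1.16 V < V_ov = 1.45 V, so the device is actually in triode.
In triode I_D = k_p[V_ov V_SD − ½ V_SD²] and I_D = (V_DD − V_SD)/R_D. Equating: 6.05 V_SD² − 18.57 V_SD + 11.6 = 0, giving V_SD = 0.873 V (the root below V_ov).
I_D = (11.6 − 0.873) / 2.75 = 3.9 mA.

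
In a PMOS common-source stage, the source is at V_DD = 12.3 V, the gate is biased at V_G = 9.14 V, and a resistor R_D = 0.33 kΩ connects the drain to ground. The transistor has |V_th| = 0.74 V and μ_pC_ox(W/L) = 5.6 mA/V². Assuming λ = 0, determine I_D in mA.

V_SG = V_DD − V_G = 12.3 − 9.14 = 3.16 V, so V_ov = 3.16 − 0.74 = 2.42 V.
Assume saturation: I_D = ½ k_p V_ov² = 0.5 × 5.6 × 2.42² = 16.4 mA, giving V_SD = V_DD − I_D R_D = 12.3 − 16.4 × 0.33 = 6.89 V.
V_SD = 6.89 V ≥ V_ov = 2.42 V, confirming saturation.

I_D = 16.4 mA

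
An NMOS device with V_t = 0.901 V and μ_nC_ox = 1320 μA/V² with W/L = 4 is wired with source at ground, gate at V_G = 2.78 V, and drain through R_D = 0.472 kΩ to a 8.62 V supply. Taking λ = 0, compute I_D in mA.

V_GS = V_G = 2.78 V, so V_ov = 2.78 − 0.901 = 1.88 V.
k_n = μ_nC_ox · (W/L) = 5.28 mA/V².
Assume saturation: I_D = ½ k_n V_ov² = 0.5 × 5.28 × 1.88² = 9.32 mA, giving V_DS = V_DD − I_D R_D = 8.62 − 9.32 × 0.472 = 4.22 V.
V_DS = 4.22 V ≥ V_ov = 1.88 V, confirming saturation.

I_D = 9.32 mA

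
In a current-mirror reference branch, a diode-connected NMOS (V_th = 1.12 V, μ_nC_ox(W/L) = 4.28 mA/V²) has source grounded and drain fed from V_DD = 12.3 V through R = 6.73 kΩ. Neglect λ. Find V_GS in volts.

With gate tied to drain, V_GS = V_DS ≥ V_GS − V_th, so the device is in saturation.
KCL at the drain: ½ k_n (V_GS − V_th)² = (V_DD − V_GS)/R.
Let x = V_GS − 1.12. Then 14.4 x² + x − 11.18 = 0, giving x = 0.847 V (positive root), so V_GS = 1.97 V.
I_D = (V_DD − V_GS)/R = (12.3 − 1.97) / 6.73 = 1.54 mA.

V_GS = 1.97 V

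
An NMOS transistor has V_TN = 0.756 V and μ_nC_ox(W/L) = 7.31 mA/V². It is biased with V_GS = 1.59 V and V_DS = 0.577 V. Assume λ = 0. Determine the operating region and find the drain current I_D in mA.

Triode; I_D = 2.30 mA

V_ov = V_GS − V_TN = 1.59 − 0.756 = 0.834 V.
Since V_DS = 0.577 V < V_ov = 0.834 V, the device is in the triode region.
I_D = k_n [V_ov · V_DS − ½ V_DS²] = 7.31 × [0.834 × 0.577 − 0.5 × 0.577²] = 2.3 mA.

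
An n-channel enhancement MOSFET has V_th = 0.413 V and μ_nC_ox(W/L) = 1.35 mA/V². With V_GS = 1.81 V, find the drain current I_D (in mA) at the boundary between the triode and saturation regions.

At the boundary V_DS = V_ov = V_GS − V_th = 1.81 − 0.413 = 1.4 V.
I_D = ½ k_n V_ov² = 0.5 × 1.35 × 1.4² = 1.32 mA.

I_D = 1.32 mA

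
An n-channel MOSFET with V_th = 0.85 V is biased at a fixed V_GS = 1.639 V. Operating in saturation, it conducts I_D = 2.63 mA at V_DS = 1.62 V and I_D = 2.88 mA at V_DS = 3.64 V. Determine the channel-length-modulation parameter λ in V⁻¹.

With V_GS fixed, I_D ∝ (1 + λ V_DS) in saturation, so I_D2/I_D1 = (1 + λ V_DS2)/(1 + λ V_DS1).
2.88/2.63 = 1.095 = (1 + 3.64 λ)/(1 + 1.62 λ).
Solving: λ (I_D1 V_DS2 − I_D2 V_DS1) = I_D2 − I_D1, so λ = (2.88 − 2.63) / (2.63 × 3.64 − 2.88 × 1.62) = 0.25 / 4.91 = 0.0509 V⁻¹.

λ = 0.0509 V⁻¹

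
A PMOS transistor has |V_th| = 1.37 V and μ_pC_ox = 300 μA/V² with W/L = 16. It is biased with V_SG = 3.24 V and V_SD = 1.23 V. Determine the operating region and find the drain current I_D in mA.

k_p = μ_pC_ox · (W/L) = 4.8 mA/V².
V_ov = V_SG − |V_th| = 3.24 − 1.37 = 1.87 V.
Since V_SD = 1.23 V < V_ov = 1.87 V, the device is in the triode region.
I_D = k_p [V_ov · V_SD − ½ V_SD²] = 4.8 × [1.87 × 1.23 − 0.5 × 1.23²] = 7.41 mA.

Triode; I_D = 7.41 mA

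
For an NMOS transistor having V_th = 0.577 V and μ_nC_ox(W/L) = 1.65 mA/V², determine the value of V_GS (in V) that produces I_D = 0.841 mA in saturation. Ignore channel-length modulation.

V_GS = 1.59 V

In saturation I_D = ½ k_n (V_GS − V_th)², so V_GS − V_th = √(2 I_D / k_n) = √(2 × 0.841 / 1.65) = 1.01 V.
V_GS = 0.577 + 1.01 = 1.59 V.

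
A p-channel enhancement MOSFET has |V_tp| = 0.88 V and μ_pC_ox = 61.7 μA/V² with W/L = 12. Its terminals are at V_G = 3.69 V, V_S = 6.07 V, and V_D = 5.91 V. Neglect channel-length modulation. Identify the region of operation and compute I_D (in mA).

V_SG = V_S − V_G = 6.07 − 3.69 = 2.38 V; V_SD = V_S − V_D = 6.07 − 5.91 = 0.16 V.
k_p = μ_pC_ox · (W/L) = 0.7404 mA/V².
V_ov = V_SG − |V_tp| = 2.38 − 0.88 = 1.5 V.
Since V_SD = 0.16 V < V_ov = 1.5 V, the device is in the triode region.
I_D = k_p [V_ov · V_SD − ½ V_SD²] = 0.7404 × [1.5 × 0.16 − 0.5 × 0.16²] = 0.168 mA.

Triode; I_D = 0.168 mA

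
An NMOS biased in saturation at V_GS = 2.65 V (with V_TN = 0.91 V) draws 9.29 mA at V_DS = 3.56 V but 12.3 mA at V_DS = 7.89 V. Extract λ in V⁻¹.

With V_GS fixed, I_D ∝ (1 + λ V_DS) in saturation, so I_D2/I_D1 = (1 + λ V_DS2)/(1 + λ V_DS1).
12.3/9.29 = 1.324 = (1 + 7.89 λ)/(1 + 3.56 λ).
Solving: λ (I_D1 V_DS2 − I_D2 V_DS1) = I_D2 − I_D1, so λ = (12.3 − 9.29) / (9.29 × 7.89 − 12.3 × 3.56) = 3.01 / 29.5 = 0.102 V⁻¹.

λ = 0.102 V⁻¹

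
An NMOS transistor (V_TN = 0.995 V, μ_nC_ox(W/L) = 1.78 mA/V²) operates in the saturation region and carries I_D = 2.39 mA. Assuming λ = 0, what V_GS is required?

V_GS = 2.63 V

In saturation I_D = ½ k_n (V_GS − V_TN)², so V_GS − V_TN = √(2 I_D / k_n) = √(2 × 2.39 / 1.78) = 1.64 V.
V_GS = 0.995 + 1.64 = 2.63 V.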